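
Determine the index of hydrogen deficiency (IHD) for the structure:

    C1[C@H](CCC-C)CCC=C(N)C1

Molecular formula from the SMILES: C11H21N.
DoU = (2C + 2 + N − H − X)/2 = (2·11 + 2 + 1 − 21 − 0)/2 = 4/2 = 2.
(Structurally: 1 ring(s) + 1 π bond(s) = 2.)

2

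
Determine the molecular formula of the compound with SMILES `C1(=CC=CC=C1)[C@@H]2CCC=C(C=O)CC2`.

C14H16O

Heavy atoms from the SMILES: 14 C, 1 O.
Implicit hydrogens by atom environment:
  5 × C (aromatic): 1 H each → 5
  4 × C: 2 H each → 8
  3 × C: 1 H each → 3
  1 × C: no H
  1 × C (aromatic): no H
  1 × O: no H
  Total hydrogens = 16.
Molecular formula: C14H16O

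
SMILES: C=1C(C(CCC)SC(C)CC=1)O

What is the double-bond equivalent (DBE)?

2

Molecular formula from the SMILES: C10H18OS.
DoU = (2C + 2 + N − H − X)/2 = (2·10 + 2 + 0 − 18 − 0)/2 = 4/2 = 2.
(Structurally: 1 ring(s) + 1 π bond(s) = 2.)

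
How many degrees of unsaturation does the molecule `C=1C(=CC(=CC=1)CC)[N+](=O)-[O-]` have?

5

Molecular formula from the SMILES: C8H9NO2.
DoU = (2C + 2 + N − H − X)/2 = (2·8 + 2 + 1 − 9 − 0)/2 = 10/2 = 5.
(Structurally: 1 ring(s) + 4 π bond(s) = 5.)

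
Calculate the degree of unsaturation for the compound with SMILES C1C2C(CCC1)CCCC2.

2

Molecular formula from the SMILES: C10H18.
DoU = (2C + 2 + N − H − X)/2 = (2·10 + 2 + 0 − 18 − 0)/2 = 4/2 = 2.
(Structurally: 2 ring(s) + 0 π bond(s) = 2.)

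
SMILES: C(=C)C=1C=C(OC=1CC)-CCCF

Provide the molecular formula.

C11H15FO

Heavy atoms from the SMILES: 11 C, 1 F, 1 O.
Implicit hydrogens by atom environment:
  5 × C: 2 H each → 10
  3 × C (aromatic): no H
  1 × C: 3 H
  1 × C (aromatic): 1 H
  1 × C: 1 H
  1 × F: no H
  1 × O (aromatic): no H
  Total hydrogens = 15.
Molecular formula: C11H15FO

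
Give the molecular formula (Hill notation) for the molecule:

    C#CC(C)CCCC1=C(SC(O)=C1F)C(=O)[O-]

Heavy atoms from the SMILES: 12 C, 1 F, 3 O, 1 S.
Implicit hydrogens by atom environment:
  4 × C (aromatic): no H
  3 × C: 2 H each → 6
  2 × C: 1 H each → 2
  2 × C: no H
  1 × C: 3 H
  1 × F: no H
  1 × O: 1 H
  1 × O: no H
  1 × O (charge -1): no H
  1 × S (aromatic): no H
  Total hydrogens = 12.
Net charge -1.
Molecular formula: C12H12FO3S-

C12H12FO3S-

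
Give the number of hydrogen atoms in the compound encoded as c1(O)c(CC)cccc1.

Hydrogens are implicit in SMILES; fill each atom to its normal valence:
  4 × C (aromatic): 1 H each → 4
  2 × C (aromatic): no H
  1 × C: 3 H
  1 × C: 2 H
  1 × O: 1 H
  Total hydrogens = 10.

10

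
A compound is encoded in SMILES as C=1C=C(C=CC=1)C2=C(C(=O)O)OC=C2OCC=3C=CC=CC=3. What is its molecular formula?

C18H14O4

Heavy atoms from the SMILES: 18 C, 4 O.
Implicit hydrogens by atom environment:
  11 × C (aromatic): 1 H each → 11
  5 × C (aromatic): no H
  2 × O: no H
  1 × C: 2 H
  1 × C: no H
  1 × O: 1 H
  1 × O (aromatic): no H
  Total hydrogens = 14.
Molecular formula: C18H14O4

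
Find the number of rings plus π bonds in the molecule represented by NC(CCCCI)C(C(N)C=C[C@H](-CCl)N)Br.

1

Molecular formula from the SMILES: C11H22BrClIN3.
DoU = (2C + 2 + N − H − X)/2 = (2·11 + 2 + 3 − 22 − 3)/2 = 2/2 = 1.
(Structurally: 0 ring(s) + 1 π bond(s) = 1.)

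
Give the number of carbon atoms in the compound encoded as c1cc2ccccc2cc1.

The symbol for carbon appears 10 times in the SMILES. Lowercase c denotes aromatic carbon and counts toward C.

10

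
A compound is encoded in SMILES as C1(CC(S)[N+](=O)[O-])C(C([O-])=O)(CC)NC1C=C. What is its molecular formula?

C10H15N2O4S-

Heavy atoms from the SMILES: 10 C, 2 N, 4 O, 1 S.
Implicit hydrogens by atom environment:
  4 × C: 1 H each → 4
  3 × C: 2 H each → 6
  2 × C: no H
  2 × O: no H
  2 × O (charge -1): no H
  1 × C: 3 H
  1 × N: 1 H
  1 × N (charge +1): no H
  1 × S: 1 H
  Total hydrogens = 15.
Net charge -1.
Molecular formula: C10H15N2O4S-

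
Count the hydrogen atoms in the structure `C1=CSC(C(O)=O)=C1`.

4

Hydrogens are implicit in SMILES; fill each atom to its normal valence:
  3 × C (aromatic): 1 H each → 3
  1 × C (aromatic): no H
  1 × C: no H
  1 × O: 1 H
  1 × O: no H
  1 × S (aromatic): no H
  Total hydrogens = 4.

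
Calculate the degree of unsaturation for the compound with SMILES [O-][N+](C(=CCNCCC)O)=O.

2

Molecular formula from the SMILES: C6H12N2O3.
DoU = (2C + 2 + N − H − X)/2 = (2·6 + 2 + 2 − 12 − 0)/2 = 4/2 = 2.
(Structurally: 0 ring(s) + 2 π bond(s) = 2.)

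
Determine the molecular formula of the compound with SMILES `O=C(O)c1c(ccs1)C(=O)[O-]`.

Heavy atoms from the SMILES: 6 C, 4 O, 1 S.
Implicit hydrogens by atom environment:
  2 × C (aromatic): 1 H each → 2
  2 × C (aromatic): no H
  2 × C: no H
  2 × O: no H
  1 × O: 1 H
  1 × O (charge -1): no H
  1 × S (aromatic): no H
  Total hydrogens = 3.
Net charge -1.
Molecular formula: C6H3O4S-

C6H3O4S-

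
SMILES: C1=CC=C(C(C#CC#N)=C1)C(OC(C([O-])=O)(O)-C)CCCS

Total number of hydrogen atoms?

16

Hydrogens are implicit in SMILES; fill each atom to its normal valence:
  5 × C: no H
  4 × C (aromatic): 1 H each → 4
  3 × C: 2 H each → 6
  2 × C (aromatic): no H
  2 × O: no H
  1 × C: 3 H
  1 × C: 1 H
  1 × N: no H
  1 × O: 1 H
  1 × O (charge -1): no H
  1 × S: 1 H
  Total hydrogens = 16.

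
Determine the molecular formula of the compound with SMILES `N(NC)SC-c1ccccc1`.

C8H12N2S

Heavy atoms from the SMILES: 8 C, 2 N, 1 S.
Implicit hydrogens by atom environment:
  5 × C (aromatic): 1 H each → 5
  2 × N: 1 H each → 2
  1 × C: 3 H
  1 × C: 2 H
  1 × C (aromatic): no H
  1 × S: no H
  Total hydrogens = 12.
Molecular formula: C8H12N2S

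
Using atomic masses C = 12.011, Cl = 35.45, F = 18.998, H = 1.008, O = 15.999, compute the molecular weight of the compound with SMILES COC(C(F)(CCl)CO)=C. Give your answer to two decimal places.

168.59

Molecular formula: C6H10ClFO2.
M = 6×12.011 + 1×35.45 + 1×18.998 + 10×1.008 + 2×15.999 = 168.59 g/mol.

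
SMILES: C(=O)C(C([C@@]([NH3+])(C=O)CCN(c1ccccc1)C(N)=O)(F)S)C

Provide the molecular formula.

Heavy atoms from the SMILES: 15 C, 1 F, 3 N, 3 O, 1 S.
Implicit hydrogens by atom environment:
  5 × C (aromatic): 1 H each → 5
  3 × C: 1 H each → 3
  3 × C: no H
  3 × O: no H
  2 × C: 2 H each → 4
  1 × C: 3 H
  1 × C (aromatic): no H
  1 × F: no H
  1 × N (charge +1): 3 H
  1 × N: 2 H
  1 × N: no H
  1 × S: 1 H
  Total hydrogens = 21.
Net charge +1.
Molecular formula: C15H21FN3O3S+

C15H21FN3O3S+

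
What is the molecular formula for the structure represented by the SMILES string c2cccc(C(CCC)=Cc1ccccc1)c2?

C17H18

Heavy atoms from the SMILES: 17 C.
Implicit hydrogens by atom environment:
  10 × C (aromatic): 1 H each → 10
  2 × C: 2 H each → 4
  2 × C (aromatic): no H
  1 × C: 3 H
  1 × C: 1 H
  1 × C: no H
  Total hydrogens = 18.
Molecular formula: C17H18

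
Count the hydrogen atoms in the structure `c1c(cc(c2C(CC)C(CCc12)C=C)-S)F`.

17

Hydrogens are implicit in SMILES; fill each atom to its normal valence:
  4 × C: 2 H each → 8
  4 × C (aromatic): no H
  3 × C: 1 H each → 3
  2 × C (aromatic): 1 H each → 2
  1 × C: 3 H
  1 × F: no H
  1 × S: 1 H
  Total hydrogens = 17.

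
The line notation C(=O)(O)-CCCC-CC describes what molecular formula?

C7H14O2

Heavy atoms from the SMILES: 7 C, 2 O.
Implicit hydrogens by atom environment:
  5 × C: 2 H each → 10
  1 × C: 3 H
  1 × C: no H
  1 × O: 1 H
  1 × O: no H
  Total hydrogens = 14.
Molecular formula: C7H14O2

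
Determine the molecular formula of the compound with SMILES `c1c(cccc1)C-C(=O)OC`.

Heavy atoms from the SMILES: 9 C, 2 O.
Implicit hydrogens by atom environment:
  5 × C (aromatic): 1 H each → 5
  2 × O: no H
  1 × C: 3 H
  1 × C: 2 H
  1 × C (aromatic): no H
  1 × C: no H
  Total hydrogens = 10.
Molecular formula: C9H10O2

C9H10O2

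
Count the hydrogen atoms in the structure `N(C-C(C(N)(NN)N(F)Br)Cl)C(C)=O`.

12

Hydrogens are implicit in SMILES; fill each atom to its normal valence:
  2 × C: no H
  2 × N: 2 H each → 4
  2 × N: 1 H each → 2
  1 × Br: no H
  1 × C: 3 H
  1 × C: 2 H
  1 × C: 1 H
  1 × Cl: no H
  1 × F: no H
  1 × N: no H
  1 × O: no H
  Total hydrogens = 12.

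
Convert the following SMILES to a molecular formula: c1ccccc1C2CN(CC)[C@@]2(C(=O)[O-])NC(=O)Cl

Heavy atoms from the SMILES: 13 C, 1 Cl, 2 N, 3 O.
Implicit hydrogens by atom environment:
  5 × C (aromatic): 1 H each → 5
  3 × C: no H
  2 × C: 2 H each → 4
  2 × O: no H
  1 × C: 3 H
  1 × C: 1 H
  1 × C (aromatic): no H
  1 × Cl: no H
  1 × N: 1 H
  1 × N: no H
  1 × O (charge -1): no H
  Total hydrogens = 14.
Net charge -1.
Molecular formula: C13H14ClN2O3-

C13H14ClN2O3-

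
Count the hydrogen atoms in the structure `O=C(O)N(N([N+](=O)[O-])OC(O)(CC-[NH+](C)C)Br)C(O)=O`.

Hydrogens are implicit in SMILES; fill each atom to its normal valence:
  4 × O: no H
  3 × C: no H
  3 × O: 1 H each → 3
  2 × C: 3 H each → 6
  2 × C: 2 H each → 4
  2 × N: no H
  1 × Br: no H
  1 × N (charge +1): 1 H
  1 × N (charge +1): no H
  1 × O (charge -1): no H
  Total hydrogens = 14.

14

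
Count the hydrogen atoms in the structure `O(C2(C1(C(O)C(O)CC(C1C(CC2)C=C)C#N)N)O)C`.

Hydrogens are implicit in SMILES; fill each atom to its normal valence:
  6 × C: 1 H each → 6
  4 × C: 2 H each → 8
  3 × C: no H
  3 × O: 1 H each → 3
  1 × C: 3 H
  1 × N: 2 H
  1 × N: no H
  1 × O: no H
  Total hydrogens = 22.

22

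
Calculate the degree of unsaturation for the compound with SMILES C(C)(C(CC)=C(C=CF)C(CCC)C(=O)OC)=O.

4

Molecular formula from the SMILES: C14H21FO3.
DoU = (2C + 2 + N − H − X)/2 = (2·14 + 2 + 0 − 21 − 1)/2 = 8/2 = 4.
(Structurally: 0 ring(s) + 4 π bond(s) = 4.)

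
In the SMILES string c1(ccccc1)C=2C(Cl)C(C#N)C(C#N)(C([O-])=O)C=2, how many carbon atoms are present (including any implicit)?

14

The symbol for carbon appears 14 times in the SMILES. Lowercase c denotes aromatic carbon and counts toward C.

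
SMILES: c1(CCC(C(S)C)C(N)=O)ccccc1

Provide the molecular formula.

Heavy atoms from the SMILES: 12 C, 1 N, 1 O, 1 S.
Implicit hydrogens by atom environment:
  5 × C (aromatic): 1 H each → 5
  2 × C: 2 H each → 4
  2 × C: 1 H each → 2
  1 × C: 3 H
  1 × C: no H
  1 × C (aromatic): no H
  1 × N: 2 H
  1 × O: no H
  1 × S: 1 H
  Total hydrogens = 17.
Molecular formula: C12H17NOS

C12H17NOS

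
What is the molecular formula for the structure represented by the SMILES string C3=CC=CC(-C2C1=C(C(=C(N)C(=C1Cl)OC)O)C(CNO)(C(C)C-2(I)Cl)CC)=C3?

Heavy atoms from the SMILES: 21 C, 2 Cl, 1 I, 2 N, 3 O.
Implicit hydrogens by atom environment:
  7 × C (aromatic): no H
  5 × C (aromatic): 1 H each → 5
  3 × C: 3 H each → 9
  2 × C: 2 H each → 4
  2 × C: 1 H each → 2
  2 × C: no H
  2 × Cl: no H
  2 × O: 1 H each → 2
  1 × I: no H
  1 × N: 2 H
  1 × N: 1 H
  1 × O: no H
  Total hydrogens = 25.
Molecular formula: C21H25Cl2IN2O3

C21H25Cl2IN2O3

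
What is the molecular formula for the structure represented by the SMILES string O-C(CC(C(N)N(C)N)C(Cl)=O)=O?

Heavy atoms from the SMILES: 6 C, 1 Cl, 3 N, 3 O.
Implicit hydrogens by atom environment:
  2 × C: 1 H each → 2
  2 × C: no H
  2 × N: 2 H each → 4
  2 × O: no H
  1 × C: 3 H
  1 × C: 2 H
  1 × Cl: no H
  1 × N: no H
  1 × O: 1 H
  Total hydrogens = 12.
Molecular formula: C6H12ClN3O3

C6H12ClN3O3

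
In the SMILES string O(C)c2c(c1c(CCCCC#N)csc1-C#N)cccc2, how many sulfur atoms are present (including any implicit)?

1

The symbol for sulfur appears 1 time in the SMILES.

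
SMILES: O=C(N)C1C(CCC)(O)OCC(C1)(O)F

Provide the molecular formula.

C9H16FNO4

Heavy atoms from the SMILES: 9 C, 1 F, 1 N, 4 O.
Implicit hydrogens by atom environment:
  4 × C: 2 H each → 8
  3 × C: no H
  2 × O: 1 H each → 2
  2 × O: no H
  1 × C: 3 H
  1 × C: 1 H
  1 × F: no H
  1 × N: 2 H
  Total hydrogens = 16.
Molecular formula: C9H16FNO4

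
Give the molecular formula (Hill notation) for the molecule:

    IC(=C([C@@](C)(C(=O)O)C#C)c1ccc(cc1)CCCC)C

Heavy atoms from the SMILES: 18 C, 1 I, 2 O.
Implicit hydrogens by atom environment:
  5 × C: no H
  4 × C (aromatic): 1 H each → 4
  3 × C: 3 H each → 9
  3 × C: 2 H each → 6
  2 × C (aromatic): no H
  1 × C: 1 H
  1 × I: no H
  1 × O: 1 H
  1 × O: no H
  Total hydrogens = 21.
Molecular formula: C18H21IO2

C18H21IO2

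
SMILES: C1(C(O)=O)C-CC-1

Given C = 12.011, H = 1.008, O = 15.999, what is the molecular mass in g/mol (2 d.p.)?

Molecular formula: C5H8O2.
M = 5×12.011 + 8×1.008 + 2×15.999 = 100.12 g/mol.

100.12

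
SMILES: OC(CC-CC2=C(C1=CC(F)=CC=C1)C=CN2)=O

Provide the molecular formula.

Heavy atoms from the SMILES: 14 C, 1 F, 1 N, 2 O.
Implicit hydrogens by atom environment:
  6 × C (aromatic): 1 H each → 6
  4 × C (aromatic): no H
  3 × C: 2 H each → 6
  1 × C: no H
  1 × F: no H
  1 × N (aromatic): 1 H
  1 × O: 1 H
  1 × O: no H
  Total hydrogens = 14.
Molecular formula: C14H14FNO2

C14H14FNO2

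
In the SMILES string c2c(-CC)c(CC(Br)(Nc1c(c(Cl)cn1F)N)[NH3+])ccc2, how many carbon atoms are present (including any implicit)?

14

The symbol for carbon appears 14 times in the SMILES. Lowercase c denotes aromatic carbon and counts toward C.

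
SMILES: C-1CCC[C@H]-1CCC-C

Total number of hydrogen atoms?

18

Hydrogens are implicit in SMILES; fill each atom to its normal valence:
  7 × C: 2 H each → 14
  1 × C: 3 H
  1 × C: 1 H
  Total hydrogens = 18.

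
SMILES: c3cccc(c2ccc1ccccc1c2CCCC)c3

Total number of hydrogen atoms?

Hydrogens are implicit in SMILES; fill each atom to its normal valence:
  11 × C (aromatic): 1 H each → 11
  5 × C (aromatic): no H
  3 × C: 2 H each → 6
  1 × C: 3 H
  Total hydrogens = 20.

20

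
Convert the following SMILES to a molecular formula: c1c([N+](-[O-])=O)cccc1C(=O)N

Heavy atoms from the SMILES: 7 C, 2 N, 3 O.
Implicit hydrogens by atom environment:
  4 × C (aromatic): 1 H each → 4
  2 × C (aromatic): no H
  2 × O: no H
  1 × C: no H
  1 × N: 2 H
  1 × N (charge +1): no H
  1 × O (charge -1): no H
  Total hydrogens = 6.
Molecular formula: C7H6N2O3

C7H6N2O3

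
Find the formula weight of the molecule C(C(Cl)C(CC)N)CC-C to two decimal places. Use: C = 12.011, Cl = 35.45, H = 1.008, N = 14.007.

163.69

Molecular formula: C8H18ClN.
M = 8×12.011 + 1×35.45 + 18×1.008 + 1×14.007 = 163.69 g/mol.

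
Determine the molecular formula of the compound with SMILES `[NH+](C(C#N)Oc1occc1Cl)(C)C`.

C8H10ClN2O2+

Heavy atoms from the SMILES: 8 C, 1 Cl, 2 N, 2 O.
Implicit hydrogens by atom environment:
  2 × C: 3 H each → 6
  2 × C (aromatic): 1 H each → 2
  2 × C (aromatic): no H
  1 × C: 1 H
  1 × C: no H
  1 × Cl: no H
  1 × N (charge +1): 1 H
  1 × N: no H
  1 × O (aromatic): no H
  1 × O: no H
  Total hydrogens = 10.
Net charge +1.
Molecular formula: C8H10ClN2O2+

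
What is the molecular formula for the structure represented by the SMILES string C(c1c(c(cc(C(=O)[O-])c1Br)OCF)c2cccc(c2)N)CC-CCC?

C20H22BrFNO3-

Heavy atoms from the SMILES: 1 Br, 20 C, 1 F, 1 N, 3 O.
Implicit hydrogens by atom environment:
  7 × C (aromatic): no H
  6 × C: 2 H each → 12
  5 × C (aromatic): 1 H each → 5
  2 × O: no H
  1 × Br: no H
  1 × C: 3 H
  1 × C: no H
  1 × F: no H
  1 × N: 2 H
  1 × O (charge -1): no H
  Total hydrogens = 22.
Net charge -1.
Molecular formula: C20H22BrFNO3-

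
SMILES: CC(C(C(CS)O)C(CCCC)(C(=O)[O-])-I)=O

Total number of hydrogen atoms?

Hydrogens are implicit in SMILES; fill each atom to its normal valence:
  4 × C: 2 H each → 8
  3 × C: no H
  2 × C: 3 H each → 6
  2 × C: 1 H each → 2
  2 × O: no H
  1 × I: no H
  1 × O: 1 H
  1 × O (charge -1): no H
  1 × S: 1 H
  Total hydrogens = 18.

18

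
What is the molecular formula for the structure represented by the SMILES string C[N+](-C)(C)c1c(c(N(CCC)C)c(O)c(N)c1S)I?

Heavy atoms from the SMILES: 13 C, 1 I, 3 N, 1 O, 1 S.
Implicit hydrogens by atom environment:
  6 × C (aromatic): no H
  5 × C: 3 H each → 15
  2 × C: 2 H each → 4
  1 × I: no H
  1 × N: 2 H
  1 × N: no H
  1 × N (charge +1): no H
  1 × O: 1 H
  1 × S: 1 H
  Total hydrogens = 23.
Net charge +1.
Molecular formula: C13H23IN3OS+

C13H23IN3OS+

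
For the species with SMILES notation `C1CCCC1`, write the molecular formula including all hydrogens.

C5H10

Heavy atoms from the SMILES: 5 C.
Implicit hydrogens by atom environment:
  5 × C: 2 H each → 10
  Total hydrogens = 10.
Molecular formula: C5H10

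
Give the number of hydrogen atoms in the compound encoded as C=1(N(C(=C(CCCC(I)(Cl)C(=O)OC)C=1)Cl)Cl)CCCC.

Hydrogens are implicit in SMILES; fill each atom to its normal valence:
  6 × C: 2 H each → 12
  3 × C (aromatic): no H
  3 × Cl: no H
  2 × C: 3 H each → 6
  2 × C: no H
  2 × O: no H
  1 × C (aromatic): 1 H
  1 × I: no H
  1 × N (aromatic): no H
  Total hydrogens = 19.

19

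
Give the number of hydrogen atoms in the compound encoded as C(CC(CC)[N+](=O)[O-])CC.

Hydrogens are implicit in SMILES; fill each atom to its normal valence:
  4 × C: 2 H each → 8
  2 × C: 3 H each → 6
  1 × C: 1 H
  1 × N (charge +1): no H
  1 × O: no H
  1 × O (charge -1): no H
  Total hydrogens = 15.

15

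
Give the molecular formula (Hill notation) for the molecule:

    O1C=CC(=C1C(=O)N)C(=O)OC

Heavy atoms from the SMILES: 7 C, 1 N, 4 O.
Implicit hydrogens by atom environment:
  3 × O: no H
  2 × C (aromatic): 1 H each → 2
  2 × C (aromatic): no H
  2 × C: no H
  1 × C: 3 H
  1 × N: 2 H
  1 × O (aromatic): no H
  Total hydrogens = 7.
Molecular formula: C7H7NO4

C7H7NO4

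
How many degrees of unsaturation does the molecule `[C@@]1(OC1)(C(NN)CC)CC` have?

1

Molecular formula from the SMILES: C7H16N2O.
DoU = (2C + 2 + N − H − X)/2 = (2·7 + 2 + 2 − 16 − 0)/2 = 2/2 = 1.
(Structurally: 1 ring(s) + 0 π bond(s) = 1.)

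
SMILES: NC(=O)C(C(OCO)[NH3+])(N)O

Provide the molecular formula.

C4H12N3O4+

Heavy atoms from the SMILES: 4 C, 3 N, 4 O.
Implicit hydrogens by atom environment:
  2 × C: no H
  2 × N: 2 H each → 4
  2 × O: 1 H each → 2
  2 × O: no H
  1 × C: 2 H
  1 × C: 1 H
  1 × N (charge +1): 3 H
  Total hydrogens = 12.
Net charge +1.
Molecular formula: C4H12N3O4+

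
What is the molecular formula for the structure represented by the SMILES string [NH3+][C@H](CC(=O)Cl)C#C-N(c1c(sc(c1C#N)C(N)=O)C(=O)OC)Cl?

Heavy atoms from the SMILES: 13 C, 2 Cl, 4 N, 4 O, 1 S.
Implicit hydrogens by atom environment:
  6 × C: no H
  4 × C (aromatic): no H
  4 × O: no H
  2 × Cl: no H
  2 × N: no H
  1 × C: 3 H
  1 × C: 2 H
  1 × C: 1 H
  1 × N (charge +1): 3 H
  1 × N: 2 H
  1 × S (aromatic): no H
  Total hydrogens = 11.
Net charge +1.
Molecular formula: C13H11Cl2N4O4S+

C13H11Cl2N4O4S+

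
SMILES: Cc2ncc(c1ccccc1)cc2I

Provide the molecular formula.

Heavy atoms from the SMILES: 12 C, 1 I, 1 N.
Implicit hydrogens by atom environment:
  7 × C (aromatic): 1 H each → 7
  4 × C (aromatic): no H
  1 × C: 3 H
  1 × I: no H
  1 × N (aromatic): no H
  Total hydrogens = 10.
Molecular formula: C12H10IN

C12H10IN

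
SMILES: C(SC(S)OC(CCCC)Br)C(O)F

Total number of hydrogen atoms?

16

Hydrogens are implicit in SMILES; fill each atom to its normal valence:
  4 × C: 2 H each → 8
  3 × C: 1 H each → 3
  1 × Br: no H
  1 × C: 3 H
  1 × F: no H
  1 × O: 1 H
  1 × O: no H
  1 × S: 1 H
  1 × S: no H
  Total hydrogens = 16.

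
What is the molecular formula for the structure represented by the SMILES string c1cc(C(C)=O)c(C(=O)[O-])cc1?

Heavy atoms from the SMILES: 9 C, 3 O.
Implicit hydrogens by atom environment:
  4 × C (aromatic): 1 H each → 4
  2 × C (aromatic): no H
  2 × C: no H
  2 × O: no H
  1 × C: 3 H
  1 × O (charge -1): no H
  Total hydrogens = 7.
Net charge -1.
Molecular formula: C9H7O3-

C9H7O3-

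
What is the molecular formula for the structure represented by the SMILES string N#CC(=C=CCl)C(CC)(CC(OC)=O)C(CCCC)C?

C16H24ClNO2

Heavy atoms from the SMILES: 16 C, 1 Cl, 1 N, 2 O.
Implicit hydrogens by atom environment:
  5 × C: 2 H each → 10
  5 × C: no H
  4 × C: 3 H each → 12
  2 × C: 1 H each → 2
  2 × O: no H
  1 × Cl: no H
  1 × N: no H
  Total hydrogens = 24.
Molecular formula: C16H24ClNO2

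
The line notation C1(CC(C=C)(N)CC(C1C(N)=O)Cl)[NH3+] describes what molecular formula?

C9H17ClN3O+

Heavy atoms from the SMILES: 9 C, 1 Cl, 3 N, 1 O.
Implicit hydrogens by atom environment:
  4 × C: 1 H each → 4
  3 × C: 2 H each → 6
  2 × C: no H
  2 × N: 2 H each → 4
  1 × Cl: no H
  1 × N (charge +1): 3 H
  1 × O: no H
  Total hydrogens = 17.
Net charge +1.
Molecular formula: C9H17ClN3O+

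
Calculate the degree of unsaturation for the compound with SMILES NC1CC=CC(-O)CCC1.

2

Molecular formula from the SMILES: C8H15NO.
DoU = (2C + 2 + N − H − X)/2 = (2·8 + 2 + 1 − 15 − 0)/2 = 4/2 = 2.
(Structurally: 1 ring(s) + 1 π bond(s) = 2.)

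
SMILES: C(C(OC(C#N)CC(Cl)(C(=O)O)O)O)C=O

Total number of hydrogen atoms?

10

Hydrogens are implicit in SMILES; fill each atom to its normal valence:
  3 × C: 1 H each → 3
  3 × C: no H
  3 × O: 1 H each → 3
  3 × O: no H
  2 × C: 2 H each → 4
  1 × Cl: no H
  1 × N: no H
  Total hydrogens = 10.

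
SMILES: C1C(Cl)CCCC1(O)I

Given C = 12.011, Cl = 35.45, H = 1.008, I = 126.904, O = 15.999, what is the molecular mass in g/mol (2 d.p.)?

Molecular formula: C6H10ClIO.
M = 6×12.011 + 1×35.45 + 10×1.008 + 1×126.904 + 1×15.999 = 260.50 g/mol.

260.50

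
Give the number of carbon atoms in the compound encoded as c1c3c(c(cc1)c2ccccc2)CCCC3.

16

The symbol for carbon appears 16 times in the SMILES. Lowercase c denotes aromatic carbon and counts toward C.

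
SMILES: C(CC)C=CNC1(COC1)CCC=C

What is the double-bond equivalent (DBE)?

Molecular formula from the SMILES: C12H21NO.
DoU = (2C + 2 + N − H − X)/2 = (2·12 + 2 + 1 − 21 − 0)/2 = 6/2 = 3.
(Structurally: 1 ring(s) + 2 π bond(s) = 3.)

3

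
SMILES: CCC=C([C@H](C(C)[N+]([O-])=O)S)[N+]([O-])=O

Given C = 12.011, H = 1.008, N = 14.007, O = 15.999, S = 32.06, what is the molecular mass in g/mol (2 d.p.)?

Molecular formula: C7H12N2O4S.
M = 7×12.011 + 12×1.008 + 2×14.007 + 4×15.999 + 1×32.06 = 220.24 g/mol.

220.24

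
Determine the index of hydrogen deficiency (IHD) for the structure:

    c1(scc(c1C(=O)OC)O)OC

Molecular formula from the SMILES: C7H8O4S.
DoU = (2C + 2 + N − H − X)/2 = (2·7 + 2 + 0 − 8 − 0)/2 = 8/2 = 4.
(Structurally: 1 ring(s) + 3 π bond(s) = 4.)

4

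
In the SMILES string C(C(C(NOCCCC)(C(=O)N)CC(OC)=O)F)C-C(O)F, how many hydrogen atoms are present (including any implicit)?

24

Hydrogens are implicit in SMILES; fill each atom to its normal valence:
  6 × C: 2 H each → 12
  4 × O: no H
  3 × C: no H
  2 × C: 3 H each → 6
  2 × C: 1 H each → 2
  2 × F: no H
  1 × N: 2 H
  1 × N: 1 H
  1 × O: 1 H
  Total hydrogens = 24.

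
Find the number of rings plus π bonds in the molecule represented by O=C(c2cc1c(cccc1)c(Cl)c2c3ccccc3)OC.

12

Molecular formula from the SMILES: C18H13ClO2.
DoU = (2C + 2 + N − H − X)/2 = (2·18 + 2 + 0 − 13 − 1)/2 = 24/2 = 12.
(Structurally: 3 ring(s) + 9 π bond(s) = 12.)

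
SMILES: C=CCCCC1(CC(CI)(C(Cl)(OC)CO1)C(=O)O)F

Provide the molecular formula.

C13H19ClFIO4

Heavy atoms from the SMILES: 13 C, 1 Cl, 1 F, 1 I, 4 O.
Implicit hydrogens by atom environment:
  7 × C: 2 H each → 14
  4 × C: no H
  3 × O: no H
  1 × C: 3 H
  1 × C: 1 H
  1 × Cl: no H
  1 × F: no H
  1 × I: no H
  1 × O: 1 H
  Total hydrogens = 19.
Molecular formula: C13H19ClFIO4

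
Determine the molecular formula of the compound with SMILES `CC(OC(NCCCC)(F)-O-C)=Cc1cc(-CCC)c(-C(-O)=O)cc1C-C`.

Heavy atoms from the SMILES: 21 C, 1 F, 1 N, 4 O.
Implicit hydrogens by atom environment:
  6 × C: 2 H each → 12
  5 × C: 3 H each → 15
  4 × C (aromatic): no H
  3 × C: no H
  3 × O: no H
  2 × C (aromatic): 1 H each → 2
  1 × C: 1 H
  1 × F: no H
  1 × N: 1 H
  1 × O: 1 H
  Total hydrogens = 32.
Molecular formula: C21H32FNO4

C21H32FNO4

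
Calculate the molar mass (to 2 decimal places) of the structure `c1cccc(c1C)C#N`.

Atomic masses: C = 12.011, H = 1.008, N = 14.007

117.15

Molecular formula: C8H7N.
M = 8×12.011 + 7×1.008 + 1×14.007 = 117.15 g/mol.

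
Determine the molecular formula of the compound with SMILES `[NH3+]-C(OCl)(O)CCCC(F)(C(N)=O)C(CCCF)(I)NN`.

Heavy atoms from the SMILES: 10 C, 1 Cl, 2 F, 1 I, 4 N, 3 O.
Implicit hydrogens by atom environment:
  6 × C: 2 H each → 12
  4 × C: no H
  2 × F: no H
  2 × N: 2 H each → 4
  2 × O: no H
  1 × Cl: no H
  1 × I: no H
  1 × N (charge +1): 3 H
  1 × N: 1 H
  1 × O: 1 H
  Total hydrogens = 21.
Net charge +1.
Molecular formula: C10H21ClF2IN4O3+

C10H21ClF2IN4O3+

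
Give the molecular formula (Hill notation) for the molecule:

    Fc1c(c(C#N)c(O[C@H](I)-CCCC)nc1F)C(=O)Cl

Heavy atoms from the SMILES: 12 C, 1 Cl, 2 F, 1 I, 2 N, 2 O.
Implicit hydrogens by atom environment:
  5 × C (aromatic): no H
  3 × C: 2 H each → 6
  2 × C: no H
  2 × F: no H
  2 × O: no H
  1 × C: 3 H
  1 × C: 1 H
  1 × Cl: no H
  1 × I: no H
  1 × N (aromatic): no H
  1 × N: no H
  Total hydrogens = 10.
Molecular formula: C12H10ClF2IN2O2

C12H10ClF2IN2O2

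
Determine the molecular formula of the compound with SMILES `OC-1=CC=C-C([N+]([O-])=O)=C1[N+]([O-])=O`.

C6H4N2O5

Heavy atoms from the SMILES: 6 C, 2 N, 5 O.
Implicit hydrogens by atom environment:
  3 × C (aromatic): 1 H each → 3
  3 × C (aromatic): no H
  2 × N (charge +1): no H
  2 × O: no H
  2 × O (charge -1): no H
  1 × O: 1 H
  Total hydrogens = 4.
Molecular formula: C6H4N2O5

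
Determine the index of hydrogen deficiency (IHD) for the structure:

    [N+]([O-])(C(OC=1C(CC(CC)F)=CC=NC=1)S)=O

Molecular formula from the SMILES: C10H13FN2O3S.
DoU = (2C + 2 + N − H − X)/2 = (2·10 + 2 + 2 − 13 − 1)/2 = 10/2 = 5.
(Structurally: 1 ring(s) + 4 π bond(s) = 5.)

5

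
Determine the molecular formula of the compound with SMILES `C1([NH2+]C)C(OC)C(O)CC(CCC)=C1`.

Heavy atoms from the SMILES: 11 C, 1 N, 2 O.
Implicit hydrogens by atom environment:
  4 × C: 1 H each → 4
  3 × C: 3 H each → 9
  3 × C: 2 H each → 6
  1 × C: no H
  1 × N (charge +1): 2 H
  1 × O: 1 H
  1 × O: no H
  Total hydrogens = 22.
Net charge +1.
Molecular formula: C11H22NO2+

C11H22NO2+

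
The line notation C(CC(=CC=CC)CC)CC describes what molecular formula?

Heavy atoms from the SMILES: 11 C.
Implicit hydrogens by atom environment:
  4 × C: 2 H each → 8
  3 × C: 3 H each → 9
  3 × C: 1 H each → 3
  1 × C: no H
  Total hydrogens = 20.
Molecular formula: C11H20

C11H20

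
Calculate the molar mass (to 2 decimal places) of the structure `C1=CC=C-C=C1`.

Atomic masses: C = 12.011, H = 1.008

78.11

Molecular formula: C6H6.
M = 6×12.011 + 6×1.008 = 78.11 g/mol.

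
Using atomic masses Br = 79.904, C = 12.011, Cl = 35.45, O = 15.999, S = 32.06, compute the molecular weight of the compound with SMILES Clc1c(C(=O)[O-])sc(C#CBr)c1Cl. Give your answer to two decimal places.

298.94

Molecular formula: C7BrCl2O2S-.
M = 1×79.904 + 7×12.011 + 2×35.45 + 2×15.999 + 1×32.06 = 298.94 g/mol.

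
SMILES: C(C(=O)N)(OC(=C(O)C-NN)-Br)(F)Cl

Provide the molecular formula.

Heavy atoms from the SMILES: 1 Br, 5 C, 1 Cl, 1 F, 3 N, 3 O.
Implicit hydrogens by atom environment:
  4 × C: no H
  2 × N: 2 H each → 4
  2 × O: no H
  1 × Br: no H
  1 × C: 2 H
  1 × Cl: no H
  1 × F: no H
  1 × N: 1 H
  1 × O: 1 H
  Total hydrogens = 8.
Molecular formula: C5H8BrClFN3O3

C5H8BrClFN3O3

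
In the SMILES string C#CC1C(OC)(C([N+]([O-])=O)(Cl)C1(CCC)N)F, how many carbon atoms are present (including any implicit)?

10

The symbol for carbon appears 10 times in the SMILES. (Cl is a single chlorine, not C + l.)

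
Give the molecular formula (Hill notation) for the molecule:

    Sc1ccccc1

C6H6S

Heavy atoms from the SMILES: 6 C, 1 S.
Implicit hydrogens by atom environment:
  5 × C (aromatic): 1 H each → 5
  1 × C (aromatic): no H
  1 × S: 1 H
  Total hydrogens = 6.
Molecular formula: C6H6S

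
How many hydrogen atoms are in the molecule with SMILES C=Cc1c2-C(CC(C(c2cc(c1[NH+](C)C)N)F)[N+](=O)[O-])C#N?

18

Hydrogens are implicit in SMILES; fill each atom to its normal valence:
  5 × C (aromatic): no H
  4 × C: 1 H each → 4
  2 × C: 3 H each → 6
  2 × C: 2 H each → 4
  1 × C (aromatic): 1 H
  1 × C: no H
  1 × F: no H
  1 × N: 2 H
  1 × N (charge +1): 1 H
  1 × N: no H
  1 × N (charge +1): no H
  1 × O: no H
  1 × O (charge -1): no H
  Total hydrogens = 18.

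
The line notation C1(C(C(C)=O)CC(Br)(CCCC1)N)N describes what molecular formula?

C10H19BrN2O

Heavy atoms from the SMILES: 1 Br, 10 C, 2 N, 1 O.
Implicit hydrogens by atom environment:
  5 × C: 2 H each → 10
  2 × C: 1 H each → 2
  2 × C: no H
  2 × N: 2 H each → 4
  1 × Br: no H
  1 × C: 3 H
  1 × O: no H
  Total hydrogens = 19.
Molecular formula: C10H19BrN2O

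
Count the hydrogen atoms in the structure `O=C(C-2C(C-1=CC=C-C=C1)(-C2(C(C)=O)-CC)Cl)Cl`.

14

Hydrogens are implicit in SMILES; fill each atom to its normal valence:
  5 × C (aromatic): 1 H each → 5
  4 × C: no H
  2 × C: 3 H each → 6
  2 × Cl: no H
  2 × O: no H
  1 × C: 2 H
  1 × C: 1 H
  1 × C (aromatic): no H
  Total hydrogens = 14.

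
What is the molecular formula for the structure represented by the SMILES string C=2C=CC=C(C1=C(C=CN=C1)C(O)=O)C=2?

C12H9NO2

Heavy atoms from the SMILES: 12 C, 1 N, 2 O.
Implicit hydrogens by atom environment:
  8 × C (aromatic): 1 H each → 8
  3 × C (aromatic): no H
  1 × C: no H
  1 × N (aromatic): no H
  1 × O: 1 H
  1 × O: no H
  Total hydrogens = 9.
Molecular formula: C12H9NO2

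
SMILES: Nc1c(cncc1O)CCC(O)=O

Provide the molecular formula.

C8H10N2O3

Heavy atoms from the SMILES: 8 C, 2 N, 3 O.
Implicit hydrogens by atom environment:
  3 × C (aromatic): no H
  2 × C: 2 H each → 4
  2 × C (aromatic): 1 H each → 2
  2 × O: 1 H each → 2
  1 × C: no H
  1 × N: 2 H
  1 × N (aromatic): no H
  1 × O: no H
  Total hydrogens = 10.
Molecular formula: C8H10N2O3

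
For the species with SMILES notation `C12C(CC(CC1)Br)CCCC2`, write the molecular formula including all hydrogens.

C10H17Br

Heavy atoms from the SMILES: 1 Br, 10 C.
Implicit hydrogens by atom environment:
  7 × C: 2 H each → 14
  3 × C: 1 H each → 3
  1 × Br: no H
  Total hydrogens = 17.
Molecular formula: C10H17Br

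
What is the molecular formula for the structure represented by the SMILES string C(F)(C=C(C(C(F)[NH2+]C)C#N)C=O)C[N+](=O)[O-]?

C9H12F2N3O3+

Heavy atoms from the SMILES: 9 C, 2 F, 3 N, 3 O.
Implicit hydrogens by atom environment:
  5 × C: 1 H each → 5
  2 × C: no H
  2 × F: no H
  2 × O: no H
  1 × C: 3 H
  1 × C: 2 H
  1 × N (charge +1): 2 H
  1 × N (charge +1): no H
  1 × N: no H
  1 × O (charge -1): no H
  Total hydrogens = 12.
Net charge +1.
Molecular formula: C9H12F2N3O3+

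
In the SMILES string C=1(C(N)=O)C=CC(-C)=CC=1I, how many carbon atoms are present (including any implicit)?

The symbol for carbon appears 8 times in the SMILES.

8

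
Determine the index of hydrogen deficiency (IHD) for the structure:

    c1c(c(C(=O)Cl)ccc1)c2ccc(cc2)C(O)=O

Molecular formula from the SMILES: C14H9ClO3.
DoU = (2C + 2 + N − H − X)/2 = (2·14 + 2 + 0 − 9 − 1)/2 = 20/2 = 10.
(Structurally: 2 ring(s) + 8 π bond(s) = 10.)

10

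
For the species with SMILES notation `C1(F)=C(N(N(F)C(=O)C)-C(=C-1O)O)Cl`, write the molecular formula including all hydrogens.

Heavy atoms from the SMILES: 6 C, 1 Cl, 2 F, 2 N, 3 O.
Implicit hydrogens by atom environment:
  4 × C (aromatic): no H
  2 × F: no H
  2 × O: 1 H each → 2
  1 × C: 3 H
  1 × C: no H
  1 × Cl: no H
  1 × N (aromatic): no H
  1 × N: no H
  1 × O: no H
  Total hydrogens = 5.
Molecular formula: C6H5ClF2N2O3

C6H5ClF2N2O3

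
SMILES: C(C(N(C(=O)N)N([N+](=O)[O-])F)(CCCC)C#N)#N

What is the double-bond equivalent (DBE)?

6

Molecular formula from the SMILES: C8H11FN6O3.
DoU = (2C + 2 + N − H − X)/2 = (2·8 + 2 + 6 − 11 − 1)/2 = 12/2 = 6.
(Structurally: 0 ring(s) + 6 π bond(s) = 6.)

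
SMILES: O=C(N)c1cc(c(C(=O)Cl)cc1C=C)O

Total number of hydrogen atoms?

Hydrogens are implicit in SMILES; fill each atom to its normal valence:
  4 × C (aromatic): no H
  2 × C (aromatic): 1 H each → 2
  2 × C: no H
  2 × O: no H
  1 × C: 2 H
  1 × C: 1 H
  1 × Cl: no H
  1 × N: 2 H
  1 × O: 1 H
  Total hydrogens = 8.

8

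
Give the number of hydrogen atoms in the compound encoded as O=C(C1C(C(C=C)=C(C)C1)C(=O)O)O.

Hydrogens are implicit in SMILES; fill each atom to its normal valence:
  4 × C: no H
  3 × C: 1 H each → 3
  2 × C: 2 H each → 4
  2 × O: 1 H each → 2
  2 × O: no H
  1 × C: 3 H
  Total hydrogens = 12.

12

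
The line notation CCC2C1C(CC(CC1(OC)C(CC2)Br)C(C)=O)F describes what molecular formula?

C15H24BrFO2

Heavy atoms from the SMILES: 1 Br, 15 C, 1 F, 2 O.
Implicit hydrogens by atom environment:
  5 × C: 2 H each → 10
  5 × C: 1 H each → 5
  3 × C: 3 H each → 9
  2 × C: no H
  2 × O: no H
  1 × Br: no H
  1 × F: no H
  Total hydrogens = 24.
Molecular formula: C15H24BrFO2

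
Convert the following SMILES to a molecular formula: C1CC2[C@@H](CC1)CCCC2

C10H18

Heavy atoms from the SMILES: 10 C.
Implicit hydrogens by atom environment:
  8 × C: 2 H each → 16
  2 × C: 1 H each → 2
  Total hydrogens = 18.
Molecular formula: C10H18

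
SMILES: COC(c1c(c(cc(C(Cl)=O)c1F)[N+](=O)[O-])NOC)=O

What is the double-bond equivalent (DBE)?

7

Molecular formula from the SMILES: C10H8ClFN2O6.
DoU = (2C + 2 + N − H − X)/2 = (2·10 + 2 + 2 − 8 − 2)/2 = 14/2 = 7.
(Structurally: 1 ring(s) + 6 π bond(s) = 7.)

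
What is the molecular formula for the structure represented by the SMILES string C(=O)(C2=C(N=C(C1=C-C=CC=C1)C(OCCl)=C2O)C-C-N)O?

C15H15ClN2O4

Heavy atoms from the SMILES: 15 C, 1 Cl, 2 N, 4 O.
Implicit hydrogens by atom environment:
  6 × C (aromatic): no H
  5 × C (aromatic): 1 H each → 5
  3 × C: 2 H each → 6
  2 × O: 1 H each → 2
  2 × O: no H
  1 × C: no H
  1 × Cl: no H
  1 × N: 2 H
  1 × N (aromatic): no H
  Total hydrogens = 15.
Molecular formula: C15H15ClN2O4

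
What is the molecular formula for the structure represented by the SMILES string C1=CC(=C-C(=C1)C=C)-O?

C8H8O

Heavy atoms from the SMILES: 8 C, 1 O.
Implicit hydrogens by atom environment:
  4 × C (aromatic): 1 H each → 4
  2 × C (aromatic): no H
  1 × C: 2 H
  1 × C: 1 H
  1 × O: 1 H
  Total hydrogens = 8.
Molecular formula: C8H8O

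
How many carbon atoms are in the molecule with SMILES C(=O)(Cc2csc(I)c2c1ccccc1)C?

13

The symbol for carbon appears 13 times in the SMILES. Lowercase c denotes aromatic carbon and counts toward C.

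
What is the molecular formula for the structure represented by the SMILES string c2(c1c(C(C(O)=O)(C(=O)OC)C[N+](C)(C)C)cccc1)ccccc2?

Heavy atoms from the SMILES: 20 C, 1 N, 4 O.
Implicit hydrogens by atom environment:
  9 × C (aromatic): 1 H each → 9
  4 × C: 3 H each → 12
  3 × C: no H
  3 × C (aromatic): no H
  3 × O: no H
  1 × C: 2 H
  1 × N (charge +1): no H
  1 × O: 1 H
  Total hydrogens = 24.
Net charge +1.
Molecular formula: C20H24NO4+

C20H24NO4+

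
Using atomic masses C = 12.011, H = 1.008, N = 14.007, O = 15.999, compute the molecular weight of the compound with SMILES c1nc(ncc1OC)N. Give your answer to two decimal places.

125.13

Molecular formula: C5H7N3O.
M = 5×12.011 + 7×1.008 + 3×14.007 + 1×15.999 = 125.13 g/mol.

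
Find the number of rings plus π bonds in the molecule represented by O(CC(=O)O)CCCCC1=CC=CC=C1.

5

Molecular formula from the SMILES: C12H16O3.
DoU = (2C + 2 + N − H − X)/2 = (2·12 + 2 + 0 − 16 − 0)/2 = 10/2 = 5.
(Structurally: 1 ring(s) + 4 π bond(s) = 5.)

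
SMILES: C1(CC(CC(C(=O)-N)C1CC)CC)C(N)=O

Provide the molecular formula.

Heavy atoms from the SMILES: 12 C, 2 N, 2 O.
Implicit hydrogens by atom environment:
  4 × C: 2 H each → 8
  4 × C: 1 H each → 4
  2 × C: 3 H each → 6
  2 × C: no H
  2 × N: 2 H each → 4
  2 × O: no H
  Total hydrogens = 22.
Molecular formula: C12H22N2O2

C12H22N2O2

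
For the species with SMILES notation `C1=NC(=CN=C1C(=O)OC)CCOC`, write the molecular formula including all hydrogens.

Heavy atoms from the SMILES: 9 C, 2 N, 3 O.
Implicit hydrogens by atom environment:
  3 × O: no H
  2 × C: 3 H each → 6
  2 × C: 2 H each → 4
  2 × C (aromatic): 1 H each → 2
  2 × C (aromatic): no H
  2 × N (aromatic): no H
  1 × C: no H
  Total hydrogens = 12.
Molecular formula: C9H12N2O3

C9H12N2O3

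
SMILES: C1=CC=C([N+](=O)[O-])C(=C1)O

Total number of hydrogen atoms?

Hydrogens are implicit in SMILES; fill each atom to its normal valence:
  4 × C (aromatic): 1 H each → 4
  2 × C (aromatic): no H
  1 × N (charge +1): no H
  1 × O: 1 H
  1 × O: no H
  1 × O (charge -1): no H
  Total hydrogens = 5.

5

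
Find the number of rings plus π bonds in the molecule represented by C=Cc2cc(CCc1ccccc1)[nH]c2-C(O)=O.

Molecular formula from the SMILES: C15H15NO2.
DoU = (2C + 2 + N − H − X)/2 = (2·15 + 2 + 1 − 15 − 0)/2 = 18/2 = 9.
(Structurally: 2 ring(s) + 7 π bond(s) = 9.)

9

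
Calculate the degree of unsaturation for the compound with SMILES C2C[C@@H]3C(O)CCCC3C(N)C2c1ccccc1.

6

Molecular formula from the SMILES: C16H23NO.
DoU = (2C + 2 + N − H − X)/2 = (2·16 + 2 + 1 − 23 − 0)/2 = 12/2 = 6.
(Structurally: 3 ring(s) + 3 π bond(s) = 6.)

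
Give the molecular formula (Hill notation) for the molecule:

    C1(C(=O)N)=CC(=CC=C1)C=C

C9H9NO

Heavy atoms from the SMILES: 9 C, 1 N, 1 O.
Implicit hydrogens by atom environment:
  4 × C (aromatic): 1 H each → 4
  2 × C (aromatic): no H
  1 × C: 2 H
  1 × C: 1 H
  1 × C: no H
  1 × N: 2 H
  1 × O: no H
  Total hydrogens = 9.
Molecular formula: C9H9NO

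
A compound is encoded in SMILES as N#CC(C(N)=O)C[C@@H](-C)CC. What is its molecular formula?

C8H14N2O

Heavy atoms from the SMILES: 8 C, 2 N, 1 O.
Implicit hydrogens by atom environment:
  2 × C: 3 H each → 6
  2 × C: 2 H each → 4
  2 × C: 1 H each → 2
  2 × C: no H
  1 × N: 2 H
  1 × N: no H
  1 × O: no H
  Total hydrogens = 14.
Molecular formula: C8H14N2O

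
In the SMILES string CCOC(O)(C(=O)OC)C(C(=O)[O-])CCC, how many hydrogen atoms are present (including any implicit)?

Hydrogens are implicit in SMILES; fill each atom to its normal valence:
  4 × O: no H
  3 × C: 3 H each → 9
  3 × C: 2 H each → 6
  3 × C: no H
  1 × C: 1 H
  1 × O: 1 H
  1 × O (charge -1): no H
  Total hydrogens = 17.

17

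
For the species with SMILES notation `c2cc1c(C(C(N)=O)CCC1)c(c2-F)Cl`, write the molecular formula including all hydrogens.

C11H11ClFNO

Heavy atoms from the SMILES: 11 C, 1 Cl, 1 F, 1 N, 1 O.
Implicit hydrogens by atom environment:
  4 × C (aromatic): no H
  3 × C: 2 H each → 6
  2 × C (aromatic): 1 H each → 2
  1 × C: 1 H
  1 × C: no H
  1 × Cl: no H
  1 × F: no H
  1 × N: 2 H
  1 × O: no H
  Total hydrogens = 11.
Molecular formula: C11H11ClFNO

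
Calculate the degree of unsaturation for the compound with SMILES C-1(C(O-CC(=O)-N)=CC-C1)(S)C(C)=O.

Molecular formula from the SMILES: C9H13NO3S.
DoU = (2C + 2 + N − H − X)/2 = (2·9 + 2 + 1 − 13 − 0)/2 = 8/2 = 4.
(Structurally: 1 ring(s) + 3 π bond(s) = 4.)

4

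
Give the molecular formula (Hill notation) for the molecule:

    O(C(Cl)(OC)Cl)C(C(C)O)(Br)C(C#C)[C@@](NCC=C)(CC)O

C14H22BrCl2NO4

Heavy atoms from the SMILES: 1 Br, 14 C, 2 Cl, 1 N, 4 O.
Implicit hydrogens by atom environment:
  4 × C: 1 H each → 4
  4 × C: no H
  3 × C: 3 H each → 9
  3 × C: 2 H each → 6
  2 × Cl: no H
  2 × O: 1 H each → 2
  2 × O: no H
  1 × Br: no H
  1 × N: 1 H
  Total hydrogens = 22.
Molecular formula: C14H22BrCl2NO4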